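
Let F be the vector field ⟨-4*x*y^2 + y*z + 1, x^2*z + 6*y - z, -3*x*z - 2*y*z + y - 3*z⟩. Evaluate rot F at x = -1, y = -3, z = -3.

(∇×F)₁ = ∂F₃/∂y − ∂F₂/∂z = -x^2 - 2*z + 2
(∇×F)₂ = ∂F₁/∂z − ∂F₃/∂x = y + 3*z
(∇×F)₃ = ∂F₂/∂x − ∂F₁/∂y = 8*x*y + 2*x*z - z
∇×F = (-x^2 - 2*z + 2, y + 3*z, 8*x*y + 2*x*z - z)
At (-1, -3, -3): (7, -12, 33).

(7, -12, 33)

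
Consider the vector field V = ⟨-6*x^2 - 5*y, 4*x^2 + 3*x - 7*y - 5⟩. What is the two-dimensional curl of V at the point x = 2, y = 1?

∂V₂/∂x = 8*x + 3
∂V₁/∂y = -5
Scalar curl = 8*x + 8
At (2, 1): 24.

24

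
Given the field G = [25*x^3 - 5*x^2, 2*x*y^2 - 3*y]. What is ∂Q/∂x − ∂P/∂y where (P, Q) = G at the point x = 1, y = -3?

18

∂G₂/∂x = 2*y^2
∂G₁/∂y = 0
Scalar curl = 2*y^2
At (1, -3): 18.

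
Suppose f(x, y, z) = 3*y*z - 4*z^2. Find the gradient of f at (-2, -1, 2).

∂f/∂x = 0
∂f/∂y = 3*z
∂f/∂z = 3*y - 8*z
∇f = (0, 3*z, 3*y - 8*z)
At (-2, -1, 2): (0, 6, -19).

(0, 6, -19)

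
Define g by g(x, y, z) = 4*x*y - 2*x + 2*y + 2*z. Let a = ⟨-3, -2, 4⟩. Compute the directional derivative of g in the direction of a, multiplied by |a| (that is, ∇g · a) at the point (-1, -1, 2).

∂g/∂x = 4*y - 2
∂g/∂y = 4*x + 2
∂g/∂z = 2
∇g at (-1, -1, 2) = (-6, -2, 2)
∇g · a = (-6)(-3) + (-2)(-2) + (2)(4) = 30

30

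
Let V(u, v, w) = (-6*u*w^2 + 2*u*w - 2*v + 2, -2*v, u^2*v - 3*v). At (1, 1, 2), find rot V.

(∇×V)₁ = ∂V₃/∂v − ∂V₂/∂w = u^2 - 3
(∇×V)₂ = ∂V₁/∂w − ∂V₃/∂u = -2*u*v - 12*u*w + 2*u
(∇×V)₃ = ∂V₂/∂u − ∂V₁/∂v = 2
∇×V = (u^2 - 3, -2*u*v - 12*u*w + 2*u, 2)
At (1, 1, 2): (-2, -24, 2).

(-2, -24, 2)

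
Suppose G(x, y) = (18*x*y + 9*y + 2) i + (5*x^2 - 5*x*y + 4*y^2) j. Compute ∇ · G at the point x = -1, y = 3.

∂G₁/∂x = 18*y
∂G₂/∂y = -5*x + 8*y
∇·G = -5*x + 26*y
At (-1, 3): 83.

83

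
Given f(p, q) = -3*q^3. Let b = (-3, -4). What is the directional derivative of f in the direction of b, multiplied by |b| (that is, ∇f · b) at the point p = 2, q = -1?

∂f/∂p = 0
∂f/∂q = -9*q^2
∇f at (2, -1) = (0, -9)
∇f · b = (0)(-3) + (-9)(-4) = 36

36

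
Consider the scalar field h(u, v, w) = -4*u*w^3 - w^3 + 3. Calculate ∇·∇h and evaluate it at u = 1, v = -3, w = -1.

30

∂²h/∂u² = 0
∂²h/∂v² = 0
∂²h/∂w² = -6*w*(4*u + 1)
∇²h = -24*u*w - 6*w
At (1, -3, -1): 30.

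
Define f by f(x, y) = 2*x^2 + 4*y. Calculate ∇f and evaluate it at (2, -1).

∂f/∂x = 4*x
∂f/∂y = 4
∇f = (4*x, 4)
At (2, -1): (8, 4).

(8, 4)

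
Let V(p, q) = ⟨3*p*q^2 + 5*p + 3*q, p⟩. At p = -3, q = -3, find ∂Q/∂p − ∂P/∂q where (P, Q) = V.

-56

∂V₂/∂p = 1
∂V₁/∂q = 6*p*q + 3
Scalar curl = -6*p*q - 2
At (-3, -3): -56.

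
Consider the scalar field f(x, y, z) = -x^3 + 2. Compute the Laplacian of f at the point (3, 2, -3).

∂²f/∂x² = -6*x
∂²f/∂y² = 0
∂²f/∂z² = 0
∇²f = -6*x
At (3, 2, -3): -18.

-18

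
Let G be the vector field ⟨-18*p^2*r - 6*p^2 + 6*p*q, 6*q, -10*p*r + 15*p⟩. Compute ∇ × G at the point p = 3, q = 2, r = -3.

(∇×G)₁ = ∂G₃/∂q − ∂G₂/∂r = 0
(∇×G)₂ = ∂G₁/∂r − ∂G₃/∂p = -18*p^2 + 10*r - 15
(∇×G)₃ = ∂G₂/∂p − ∂G₁/∂q = -6*p
∇×G = (0, -18*p^2 + 10*r - 15, -6*p)
At (3, 2, -3): (0, -207, -18).

(0, -207, -18)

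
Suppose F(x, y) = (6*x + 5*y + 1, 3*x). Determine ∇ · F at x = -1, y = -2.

6

∂F₁/∂x = 6
∂F₂/∂y = 0
∇·F = 6
At (-1, -2): 6.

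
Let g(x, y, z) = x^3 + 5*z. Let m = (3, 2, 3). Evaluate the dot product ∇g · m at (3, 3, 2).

96

∂g/∂x = 3*x^2
∂g/∂y = 0
∂g/∂z = 5
∇g at (3, 3, 2) = (27, 0, 5)
∇g · m = (27)(3) + (0)(2) + (5)(3) = 96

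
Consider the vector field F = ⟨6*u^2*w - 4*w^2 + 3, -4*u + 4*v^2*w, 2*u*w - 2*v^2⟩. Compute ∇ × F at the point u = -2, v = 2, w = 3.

(-24, -6, -4)

(∇×F)₁ = ∂F₃/∂v − ∂F₂/∂w = -4*v^2 - 4*v
(∇×F)₂ = ∂F₁/∂w − ∂F₃/∂u = 6*u^2 - 10*w
(∇×F)₃ = ∂F₂/∂u − ∂F₁/∂v = -4
∇×F = (-4*v^2 - 4*v, 6*u^2 - 10*w, -4)
At (-2, 2, 3): (-24, -6, -4).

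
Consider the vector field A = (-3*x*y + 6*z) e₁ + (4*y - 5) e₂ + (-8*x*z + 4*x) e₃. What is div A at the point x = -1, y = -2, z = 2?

∂A₁/∂x = -3*y
∂A₂/∂y = 4
∂A₃/∂z = -8*x
∇·A = -8*x - 3*y + 4
At (-1, -2, 2): 18.

18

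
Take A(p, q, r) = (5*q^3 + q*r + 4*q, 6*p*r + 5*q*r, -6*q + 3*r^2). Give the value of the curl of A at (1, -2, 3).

(-2, -2, -49)

(∇×A)₁ = ∂A₃/∂q − ∂A₂/∂r = -6*p - 5*q - 6
(∇×A)₂ = ∂A₁/∂r − ∂A₃/∂p = q
(∇×A)₃ = ∂A₂/∂p − ∂A₁/∂q = -15*q^2 + 5*r - 4
∇×A = (-6*p - 5*q - 6, q, -15*q^2 + 5*r - 4)
At (1, -2, 3): (-2, -2, -49).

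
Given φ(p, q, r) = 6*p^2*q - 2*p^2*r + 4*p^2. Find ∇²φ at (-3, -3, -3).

-16

∂²φ/∂p² = 4*(3*q - r + 2)
∂²φ/∂q² = 0
∂²φ/∂r² = 0
∇²φ = 12*q - 4*r + 8
At (-3, -3, -3): -16.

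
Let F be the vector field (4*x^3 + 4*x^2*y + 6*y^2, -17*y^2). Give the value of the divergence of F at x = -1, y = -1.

54

∂F₁/∂x = 12*x^2 + 8*x*y
∂F₂/∂y = -34*y
∇·F = 12*x^2 + 8*x*y - 34*y
At (-1, -1): 54.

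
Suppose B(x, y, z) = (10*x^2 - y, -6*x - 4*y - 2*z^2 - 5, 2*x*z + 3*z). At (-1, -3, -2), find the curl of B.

(-8, 4, -5)

(∇×B)₁ = ∂B₃/∂y − ∂B₂/∂z = 4*z
(∇×B)₂ = ∂B₁/∂z − ∂B₃/∂x = -2*z
(∇×B)₃ = ∂B₂/∂x − ∂B₁/∂y = -5
∇×B = (4*z, -2*z, -5)
At (-1, -3, -2): (-8, 4, -5).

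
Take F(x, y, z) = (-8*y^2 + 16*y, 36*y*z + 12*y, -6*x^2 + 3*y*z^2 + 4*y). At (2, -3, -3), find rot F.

(139, 24, -64)

(∇×F)₁ = ∂F₃/∂y − ∂F₂/∂z = -36*y + 3*z^2 + 4
(∇×F)₂ = ∂F₁/∂z − ∂F₃/∂x = 12*x
(∇×F)₃ = ∂F₂/∂x − ∂F₁/∂y = 16*y - 16
∇×F = (-36*y + 3*z^2 + 4, 12*x, 16*y - 16)
At (2, -3, -3): (139, 24, -64).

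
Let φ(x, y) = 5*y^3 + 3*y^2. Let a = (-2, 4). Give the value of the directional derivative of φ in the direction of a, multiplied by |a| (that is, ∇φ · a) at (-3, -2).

∂φ/∂x = 0
∂φ/∂y = 15*y^2 + 6*y
∇φ at (-3, -2) = (0, 48)
∇φ · a = (0)(-2) + (48)(4) = 192

192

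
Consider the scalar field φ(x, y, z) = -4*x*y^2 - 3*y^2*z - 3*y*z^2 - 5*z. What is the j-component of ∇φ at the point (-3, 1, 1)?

15

(∇φ)_2 = ∂φ/∂y = -8*x*y - 6*y*z - 3*z^2
At (-3, 1, 1): 15.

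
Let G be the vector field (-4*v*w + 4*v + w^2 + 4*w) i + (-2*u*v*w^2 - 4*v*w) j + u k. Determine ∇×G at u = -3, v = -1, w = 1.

(∇×G)₁ = ∂G₃/∂v − ∂G₂/∂w = 4*u*v*w + 4*v
(∇×G)₂ = ∂G₁/∂w − ∂G₃/∂u = -4*v + 2*w + 3
(∇×G)₃ = ∂G₂/∂u − ∂G₁/∂v = -2*v*w^2 + 4*w - 4
∇×G = (4*u*v*w + 4*v, -4*v + 2*w + 3, -2*v*w^2 + 4*w - 4)
At (-3, -1, 1): (8, 9, 2).

(8, 9, 2)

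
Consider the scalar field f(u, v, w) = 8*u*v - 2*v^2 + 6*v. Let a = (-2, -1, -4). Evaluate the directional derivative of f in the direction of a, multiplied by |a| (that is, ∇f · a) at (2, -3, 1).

∂f/∂u = 8*v
∂f/∂v = 8*u - 4*v + 6
∂f/∂w = 0
∇f at (2, -3, 1) = (-24, 34, 0)
∇f · a = (-24)(-2) + (34)(-1) + (0)(-4) = 14

14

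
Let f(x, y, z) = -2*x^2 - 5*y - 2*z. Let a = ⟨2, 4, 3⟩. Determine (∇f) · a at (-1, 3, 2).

-18

∂f/∂x = -4*x
∂f/∂y = -5
∂f/∂z = -2
∇f at (-1, 3, 2) = (4, -5, -2)
∇f · a = (4)(2) + (-5)(4) + (-2)(3) = -18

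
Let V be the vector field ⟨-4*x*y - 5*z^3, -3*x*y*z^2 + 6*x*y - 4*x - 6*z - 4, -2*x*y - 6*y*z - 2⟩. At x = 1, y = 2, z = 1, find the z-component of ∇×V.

(∇×V)_3 = ∂V₂/∂x − ∂V₁/∂y
= -3*y*z^2 + 6*y - 4 − (-4*x)
= 4*x - 3*y*z^2 + 6*y - 4
At (1, 2, 1): 6.

6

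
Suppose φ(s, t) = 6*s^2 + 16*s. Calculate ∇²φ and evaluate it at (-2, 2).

∂²φ/∂s² = 12
∂²φ/∂t² = 0
∇²φ = 12
At (-2, 2): 12.

12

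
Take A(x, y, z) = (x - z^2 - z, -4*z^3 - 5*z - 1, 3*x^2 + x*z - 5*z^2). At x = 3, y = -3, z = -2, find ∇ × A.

(53, -13, 0)

(∇×A)₁ = ∂A₃/∂y − ∂A₂/∂z = 12*z^2 + 5
(∇×A)₂ = ∂A₁/∂z − ∂A₃/∂x = -6*x - 3*z - 1
(∇×A)₃ = ∂A₂/∂x − ∂A₁/∂y = 0
∇×A = (12*z^2 + 5, -6*x - 3*z - 1, 0)
At (3, -3, -2): (53, -13, 0).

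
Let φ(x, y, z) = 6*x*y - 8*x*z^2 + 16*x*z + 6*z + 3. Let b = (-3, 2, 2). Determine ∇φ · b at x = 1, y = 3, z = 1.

∂φ/∂x = 6*y - 8*z^2 + 16*z
∂φ/∂y = 6*x
∂φ/∂z = -16*x*z + 16*x + 6
∇φ at (1, 3, 1) = (26, 6, 6)
∇φ · b = (26)(-3) + (6)(2) + (6)(2) = -54

-54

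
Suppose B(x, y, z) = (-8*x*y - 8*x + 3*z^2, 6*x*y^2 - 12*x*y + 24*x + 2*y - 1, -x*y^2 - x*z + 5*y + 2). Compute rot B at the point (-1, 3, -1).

(∇×B)₁ = ∂B₃/∂y − ∂B₂/∂z = -2*x*y + 5
(∇×B)₂ = ∂B₁/∂z − ∂B₃/∂x = y^2 + 7*z
(∇×B)₃ = ∂B₂/∂x − ∂B₁/∂y = 8*x + 6*y^2 - 12*y + 24
∇×B = (-2*x*y + 5, y^2 + 7*z, 8*x + 6*y^2 - 12*y + 24)
At (-1, 3, -1): (11, 2, 34).

(11, 2, 34)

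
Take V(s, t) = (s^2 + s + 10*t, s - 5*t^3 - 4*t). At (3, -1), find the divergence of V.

-12

∂V₁/∂s = 2*s + 1
∂V₂/∂t = -15*t^2 - 4
∇·V = 2*s - 15*t^2 - 3
At (3, -1): -12.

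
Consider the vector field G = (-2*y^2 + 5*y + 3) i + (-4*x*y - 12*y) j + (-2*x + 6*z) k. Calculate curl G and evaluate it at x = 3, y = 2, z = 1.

(∇×G)₁ = ∂G₃/∂y − ∂G₂/∂z = 0
(∇×G)₂ = ∂G₁/∂z − ∂G₃/∂x = 2
(∇×G)₃ = ∂G₂/∂x − ∂G₁/∂y = -5
∇×G = (0, 2, -5)
At (3, 2, 1): (0, 2, -5).

(0, 2, -5)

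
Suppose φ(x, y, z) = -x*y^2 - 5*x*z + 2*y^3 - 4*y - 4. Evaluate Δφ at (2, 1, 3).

∂²φ/∂x² = 0
∂²φ/∂y² = 2*(-x + 6*y)
∂²φ/∂z² = 0
∇²φ = -2*x + 12*y
At (2, 1, 3): 8.

8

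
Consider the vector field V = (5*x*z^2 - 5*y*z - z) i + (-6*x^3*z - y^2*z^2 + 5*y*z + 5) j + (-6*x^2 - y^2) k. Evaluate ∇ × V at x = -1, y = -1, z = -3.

(-5, 22, 39)

(∇×V)₁ = ∂V₃/∂y − ∂V₂/∂z = 6*x^3 + 2*y^2*z - 7*y
(∇×V)₂ = ∂V₁/∂z − ∂V₃/∂x = 10*x*z + 12*x - 5*y - 1
(∇×V)₃ = ∂V₂/∂x − ∂V₁/∂y = -18*x^2*z + 5*z
∇×V = (6*x^3 + 2*y^2*z - 7*y, 10*x*z + 12*x - 5*y - 1, -18*x^2*z + 5*z)
At (-1, -1, -3): (-5, 22, 39).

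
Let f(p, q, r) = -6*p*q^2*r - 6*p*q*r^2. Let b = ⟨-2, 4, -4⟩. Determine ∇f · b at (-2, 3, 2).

120

∂f/∂p = -6*q^2*r - 6*q*r^2
∂f/∂q = -12*p*q*r - 6*p*r^2
∂f/∂r = -6*p*q^2 - 12*p*q*r
∇f at (-2, 3, 2) = (-180, 192, 252)
∇f · b = (-180)(-2) + (192)(4) + (252)(-4) = 120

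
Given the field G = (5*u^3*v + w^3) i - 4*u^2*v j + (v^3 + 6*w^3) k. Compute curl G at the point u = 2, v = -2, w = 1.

(12, 3, -8)

(∇×G)₁ = ∂G₃/∂v − ∂G₂/∂w = 3*v^2
(∇×G)₂ = ∂G₁/∂w − ∂G₃/∂u = 3*w^2
(∇×G)₃ = ∂G₂/∂u − ∂G₁/∂v = -5*u^3 - 8*u*v
∇×G = (3*v^2, 3*w^2, -5*u^3 - 8*u*v)
At (2, -2, 1): (12, 3, -8).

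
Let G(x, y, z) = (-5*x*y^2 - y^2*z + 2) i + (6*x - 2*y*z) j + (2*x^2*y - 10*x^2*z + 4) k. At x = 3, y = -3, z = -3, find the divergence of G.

∂G₁/∂x = -5*y^2
∂G₂/∂y = -2*z
∂G₃/∂z = -10*x^2
∇·G = -10*x^2 - 5*y^2 - 2*z
At (3, -3, -3): -129.

-129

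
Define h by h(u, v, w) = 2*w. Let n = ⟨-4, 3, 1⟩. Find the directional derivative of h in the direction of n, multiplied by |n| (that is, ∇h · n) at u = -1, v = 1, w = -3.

∂h/∂u = 0
∂h/∂v = 0
∂h/∂w = 2
∇h at (-1, 1, -3) = (0, 0, 2)
∇h · n = (0)(-4) + (0)(3) + (2)(1) = 2

2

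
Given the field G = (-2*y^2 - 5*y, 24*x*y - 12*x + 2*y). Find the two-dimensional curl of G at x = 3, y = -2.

∂G₂/∂x = 24*y - 12
∂G₁/∂y = -4*y - 5
Scalar curl = 28*y - 7
At (3, -2): -63.

-63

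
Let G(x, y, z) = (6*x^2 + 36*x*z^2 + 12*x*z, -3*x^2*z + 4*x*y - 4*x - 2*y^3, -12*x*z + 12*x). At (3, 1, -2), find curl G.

(27, -432, 36)

(∇×G)₁ = ∂G₃/∂y − ∂G₂/∂z = 3*x^2
(∇×G)₂ = ∂G₁/∂z − ∂G₃/∂x = 72*x*z + 12*x + 12*z - 12
(∇×G)₃ = ∂G₂/∂x − ∂G₁/∂y = -6*x*z + 4*y - 4
∇×G = (3*x^2, 72*x*z + 12*x + 12*z - 12, -6*x*z + 4*y - 4)
At (3, 1, -2): (27, -432, 36).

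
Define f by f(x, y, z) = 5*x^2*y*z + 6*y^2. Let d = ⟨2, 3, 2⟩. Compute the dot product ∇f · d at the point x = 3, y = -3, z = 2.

∂f/∂x = 10*x*y*z
∂f/∂y = 5*x^2*z + 12*y
∂f/∂z = 5*x^2*y
∇f at (3, -3, 2) = (-180, 54, -135)
∇f · d = (-180)(2) + (54)(3) + (-135)(2) = -468

-468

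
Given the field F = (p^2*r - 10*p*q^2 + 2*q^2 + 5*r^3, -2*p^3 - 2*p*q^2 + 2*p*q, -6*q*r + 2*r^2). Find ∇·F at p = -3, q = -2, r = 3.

∂F₁/∂p = 2*p*r - 10*q^2
∂F₂/∂q = -4*p*q + 2*p
∂F₃/∂r = -6*q + 4*r
∇·F = -4*p*q + 2*p*r + 2*p - 10*q^2 - 6*q + 4*r
At (-3, -2, 3): -64.

-64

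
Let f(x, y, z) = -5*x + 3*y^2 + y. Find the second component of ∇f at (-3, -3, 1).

-17

(∇f)_2 = ∂f/∂y = 6*y + 1
At (-3, -3, 1): -17.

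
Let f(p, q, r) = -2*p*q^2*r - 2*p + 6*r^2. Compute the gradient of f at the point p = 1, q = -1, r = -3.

∂f/∂p = -2*q^2*r - 2
∂f/∂q = -4*p*q*r
∂f/∂r = -2*p*q^2 + 12*r
∇f = (-2*q^2*r - 2, -4*p*q*r, -2*p*q^2 + 12*r)
At (1, -1, -3): (4, -12, -38).

(4, -12, -38)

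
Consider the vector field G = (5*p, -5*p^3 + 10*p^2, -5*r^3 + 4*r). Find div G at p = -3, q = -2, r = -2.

-51

∂G₁/∂p = 5
∂G₂/∂q = 0
∂G₃/∂r = -15*r^2 + 4
∇·G = -15*r^2 + 9
At (-3, -2, -2): -51.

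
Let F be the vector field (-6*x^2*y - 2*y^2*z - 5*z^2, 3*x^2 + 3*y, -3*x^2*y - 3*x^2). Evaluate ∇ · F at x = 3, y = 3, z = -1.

-105

∂F₁/∂x = -12*x*y
∂F₂/∂y = 3
∂F₃/∂z = 0
∇·F = -12*x*y + 3
At (3, 3, -1): -105.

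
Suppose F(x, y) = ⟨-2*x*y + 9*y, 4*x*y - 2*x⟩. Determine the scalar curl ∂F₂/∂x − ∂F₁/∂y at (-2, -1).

∂F₂/∂x = 4*y - 2
∂F₁/∂y = -2*x + 9
Scalar curl = 2*x + 4*y - 11
At (-2, -1): -19.

-19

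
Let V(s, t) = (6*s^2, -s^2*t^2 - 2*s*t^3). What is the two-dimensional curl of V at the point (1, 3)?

-72

∂V₂/∂s = -2*s*t^2 - 2*t^3
∂V₁/∂t = 0
Scalar curl = -2*s*t^2 - 2*t^3
At (1, 3): -72.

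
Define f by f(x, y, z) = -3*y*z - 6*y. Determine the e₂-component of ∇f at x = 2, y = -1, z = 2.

(∇f)_2 = ∂f/∂y = -3*z - 6
At (2, -1, 2): -12.

-12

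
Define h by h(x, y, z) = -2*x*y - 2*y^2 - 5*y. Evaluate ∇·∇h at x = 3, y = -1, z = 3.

∂²h/∂x² = 0
∂²h/∂y² = -4
∂²h/∂z² = 0
∇²h = -4
At (3, -1, 3): -4.

-4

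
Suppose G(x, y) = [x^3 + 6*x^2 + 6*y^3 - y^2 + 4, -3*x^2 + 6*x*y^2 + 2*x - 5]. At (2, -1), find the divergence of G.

∂G₁/∂x = 3*x^2 + 12*x
∂G₂/∂y = 12*x*y
∇·G = 3*x^2 + 12*x*y + 12*x
At (2, -1): 12.

12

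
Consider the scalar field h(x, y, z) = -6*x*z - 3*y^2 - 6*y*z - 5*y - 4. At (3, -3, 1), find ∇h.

∂h/∂x = -6*z
∂h/∂y = -6*y - 6*z - 5
∂h/∂z = -6*x - 6*y
∇h = (-6*z, -6*y - 6*z - 5, -6*x - 6*y)
At (3, -3, 1): (-6, 7, 0).

(-6, 7, 0)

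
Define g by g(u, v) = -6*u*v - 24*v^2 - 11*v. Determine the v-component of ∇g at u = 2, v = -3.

121

(∇g)_2 = ∂g/∂v = -6*u - 48*v - 11
At (2, -3): 121.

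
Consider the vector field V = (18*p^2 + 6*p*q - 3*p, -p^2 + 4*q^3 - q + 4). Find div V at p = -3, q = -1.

-106

∂V₁/∂p = 36*p + 6*q - 3
∂V₂/∂q = 12*q^2 - 1
∇·V = 36*p + 12*q^2 + 6*q - 4
At (-3, -1): -106.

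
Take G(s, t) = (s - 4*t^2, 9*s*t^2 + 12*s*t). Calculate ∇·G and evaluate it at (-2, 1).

-59

∂G₁/∂s = 1
∂G₂/∂t = 18*s*t + 12*s
∇·G = 18*s*t + 12*s + 1
At (-2, 1): -59.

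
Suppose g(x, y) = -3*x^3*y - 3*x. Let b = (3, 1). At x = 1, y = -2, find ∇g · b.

42

∂g/∂x = -9*x^2*y - 3
∂g/∂y = -3*x^3
∇g at (1, -2) = (15, -3)
∇g · b = (15)(3) + (-3)(1) = 42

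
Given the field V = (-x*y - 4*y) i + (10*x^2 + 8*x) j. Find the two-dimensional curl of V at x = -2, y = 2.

∂V₂/∂x = 20*x + 8
∂V₁/∂y = -x - 4
Scalar curl = 21*x + 12
At (-2, 2): -30.

-30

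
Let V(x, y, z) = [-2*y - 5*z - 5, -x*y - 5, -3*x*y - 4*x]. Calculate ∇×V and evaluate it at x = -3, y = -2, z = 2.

(∇×V)₁ = ∂V₃/∂y − ∂V₂/∂z = -3*x
(∇×V)₂ = ∂V₁/∂z − ∂V₃/∂x = 3*y - 1
(∇×V)₃ = ∂V₂/∂x − ∂V₁/∂y = -y + 2
∇×V = (-3*x, 3*y - 1, -y + 2)
At (-3, -2, 2): (9, -7, 4).

(9, -7, 4)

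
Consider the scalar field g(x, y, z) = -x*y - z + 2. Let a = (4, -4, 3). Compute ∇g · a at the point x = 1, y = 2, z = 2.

-7

∂g/∂x = -y
∂g/∂y = -x
∂g/∂z = -1
∇g at (1, 2, 2) = (-2, -1, -1)
∇g · a = (-2)(4) + (-1)(-4) + (-1)(3) = -7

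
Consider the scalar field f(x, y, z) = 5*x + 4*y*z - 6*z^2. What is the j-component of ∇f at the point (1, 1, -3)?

-12

(∇f)_2 = ∂f/∂y = 4*z
At (1, 1, -3): -12.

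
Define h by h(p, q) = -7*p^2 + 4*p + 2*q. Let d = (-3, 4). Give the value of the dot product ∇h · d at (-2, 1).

∂h/∂p = -14*p + 4
∂h/∂q = 2
∇h at (-2, 1) = (32, 2)
∇h · d = (32)(-3) + (2)(4) = -88

-88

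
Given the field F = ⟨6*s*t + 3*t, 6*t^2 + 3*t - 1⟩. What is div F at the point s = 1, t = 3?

∂F₁/∂s = 6*t
∂F₂/∂t = 12*t + 3
∇·F = 18*t + 3
At (1, 3): 57.

57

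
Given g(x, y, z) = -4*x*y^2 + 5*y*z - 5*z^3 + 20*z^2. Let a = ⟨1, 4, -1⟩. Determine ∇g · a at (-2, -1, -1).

-28

∂g/∂x = -4*y^2
∂g/∂y = -8*x*y + 5*z
∂g/∂z = 5*y - 15*z^2 + 40*z
∇g at (-2, -1, -1) = (-4, -21, -60)
∇g · a = (-4)(1) + (-21)(4) + (-60)(-1) = -28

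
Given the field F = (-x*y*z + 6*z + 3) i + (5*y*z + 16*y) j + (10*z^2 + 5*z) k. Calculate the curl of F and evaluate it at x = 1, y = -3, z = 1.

(∇×F)₁ = ∂F₃/∂y − ∂F₂/∂z = -5*y
(∇×F)₂ = ∂F₁/∂z − ∂F₃/∂x = -x*y + 6
(∇×F)₃ = ∂F₂/∂x − ∂F₁/∂y = x*z
∇×F = (-5*y, -x*y + 6, x*z)
At (1, -3, 1): (15, 9, 1).

(15, 9, 1)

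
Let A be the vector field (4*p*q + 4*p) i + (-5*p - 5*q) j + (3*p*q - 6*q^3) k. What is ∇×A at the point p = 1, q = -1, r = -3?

(-15, 3, -9)

(∇×A)₁ = ∂A₃/∂q − ∂A₂/∂r = 3*p - 18*q^2
(∇×A)₂ = ∂A₁/∂r − ∂A₃/∂p = -3*q
(∇×A)₃ = ∂A₂/∂p − ∂A₁/∂q = -4*p - 5
∇×A = (3*p - 18*q^2, -3*q, -4*p - 5)
At (1, -1, -3): (-15, 3, -9).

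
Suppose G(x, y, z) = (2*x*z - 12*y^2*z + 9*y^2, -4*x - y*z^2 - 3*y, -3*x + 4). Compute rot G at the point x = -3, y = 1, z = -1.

(-2, -15, -46)

(∇×G)₁ = ∂G₃/∂y − ∂G₂/∂z = 2*y*z
(∇×G)₂ = ∂G₁/∂z − ∂G₃/∂x = 2*x - 12*y^2 + 3
(∇×G)₃ = ∂G₂/∂x − ∂G₁/∂y = 24*y*z - 18*y - 4
∇×G = (2*y*z, 2*x - 12*y^2 + 3, 24*y*z - 18*y - 4)
At (-3, 1, -1): (-2, -15, -46).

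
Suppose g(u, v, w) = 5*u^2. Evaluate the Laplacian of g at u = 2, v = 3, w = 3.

∂²g/∂u² = 10
∂²g/∂v² = 0
∂²g/∂w² = 0
∇²g = 10
At (2, 3, 3): 10.

10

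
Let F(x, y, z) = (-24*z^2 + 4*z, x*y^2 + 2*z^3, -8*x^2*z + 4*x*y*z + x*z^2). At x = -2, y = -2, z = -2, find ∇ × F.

(-8, 144, 4)

(∇×F)₁ = ∂F₃/∂y − ∂F₂/∂z = 4*x*z - 6*z^2
(∇×F)₂ = ∂F₁/∂z − ∂F₃/∂x = 16*x*z - 4*y*z - z^2 - 48*z + 4
(∇×F)₃ = ∂F₂/∂x − ∂F₁/∂y = y^2
∇×F = (4*x*z - 6*z^2, 16*x*z - 4*y*z - z^2 - 48*z + 4, y^2)
At (-2, -2, -2): (-8, 144, 4).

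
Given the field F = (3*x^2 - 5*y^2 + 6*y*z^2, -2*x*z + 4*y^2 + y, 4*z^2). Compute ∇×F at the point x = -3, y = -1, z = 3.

(∇×F)₁ = ∂F₃/∂y − ∂F₂/∂z = 2*x
(∇×F)₂ = ∂F₁/∂z − ∂F₃/∂x = 12*y*z
(∇×F)₃ = ∂F₂/∂x − ∂F₁/∂y = 10*y - 6*z^2 - 2*z
∇×F = (2*x, 12*y*z, 10*y - 6*z^2 - 2*z)
At (-3, -1, 3): (-6, -36, -70).

(-6, -36, -70)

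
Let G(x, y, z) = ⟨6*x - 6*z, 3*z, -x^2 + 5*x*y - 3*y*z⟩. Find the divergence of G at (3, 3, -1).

∂G₁/∂x = 6
∂G₂/∂y = 0
∂G₃/∂z = -3*y
∇·G = -3*y + 6
At (3, 3, -1): -3.

-3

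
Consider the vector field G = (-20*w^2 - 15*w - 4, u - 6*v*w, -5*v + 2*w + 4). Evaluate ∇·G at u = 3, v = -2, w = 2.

∂G₁/∂u = 0
∂G₂/∂v = -6*w
∂G₃/∂w = 2
∇·G = -6*w + 2
At (3, -2, 2): -10.

-10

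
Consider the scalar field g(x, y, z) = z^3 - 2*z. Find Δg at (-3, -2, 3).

18

∂²g/∂x² = 0
∂²g/∂y² = 0
∂²g/∂z² = 6*z
∇²g = 6*z
At (-3, -2, 3): 18.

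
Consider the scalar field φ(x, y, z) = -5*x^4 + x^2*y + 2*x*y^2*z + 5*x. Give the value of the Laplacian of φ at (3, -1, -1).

∂²φ/∂x² = 2*(-30*x^2 + y)
∂²φ/∂y² = 4*x*z
∂²φ/∂z² = 0
∇²φ = -60*x^2 + 4*x*z + 2*y
At (3, -1, -1): -554.

-554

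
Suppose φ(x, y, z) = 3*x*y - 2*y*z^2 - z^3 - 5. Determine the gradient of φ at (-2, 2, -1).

∂φ/∂x = 3*y
∂φ/∂y = 3*x - 2*z^2
∂φ/∂z = -4*y*z - 3*z^2
∇φ = (3*y, 3*x - 2*z^2, -4*y*z - 3*z^2)
At (-2, 2, -1): (6, -8, 5).

(6, -8, 5)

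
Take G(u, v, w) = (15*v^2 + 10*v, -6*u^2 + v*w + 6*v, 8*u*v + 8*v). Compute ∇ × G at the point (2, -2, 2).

(26, 16, 26)

(∇×G)₁ = ∂G₃/∂v − ∂G₂/∂w = 8*u - v + 8
(∇×G)₂ = ∂G₁/∂w − ∂G₃/∂u = -8*v
(∇×G)₃ = ∂G₂/∂u − ∂G₁/∂v = -12*u - 30*v - 10
∇×G = (8*u - v + 8, -8*v, -12*u - 30*v - 10)
At (2, -2, 2): (26, 16, 26).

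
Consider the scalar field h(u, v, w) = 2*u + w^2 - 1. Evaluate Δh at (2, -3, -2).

∂²h/∂u² = 0
∂²h/∂v² = 0
∂²h/∂w² = 2
∇²h = 2
At (2, -3, -2): 2.

2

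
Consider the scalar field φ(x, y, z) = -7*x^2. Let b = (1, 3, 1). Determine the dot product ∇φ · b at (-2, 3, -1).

28

∂φ/∂x = -14*x
∂φ/∂y = 0
∂φ/∂z = 0
∇φ at (-2, 3, -1) = (28, 0, 0)
∇φ · b = (28)(1) + (0)(3) + (0)(1) = 28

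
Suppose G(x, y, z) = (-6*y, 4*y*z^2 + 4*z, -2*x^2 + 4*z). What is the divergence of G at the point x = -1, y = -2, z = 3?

40

∂G₁/∂x = 0
∂G₂/∂y = 4*z^2
∂G₃/∂z = 4
∇·G = 4*z^2 + 4
At (-1, -2, 3): 40.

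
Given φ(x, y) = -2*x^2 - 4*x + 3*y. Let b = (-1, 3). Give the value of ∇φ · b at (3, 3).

25

∂φ/∂x = -4*x - 4
∂φ/∂y = 3
∇φ at (3, 3) = (-16, 3)
∇φ · b = (-16)(-1) + (3)(3) = 25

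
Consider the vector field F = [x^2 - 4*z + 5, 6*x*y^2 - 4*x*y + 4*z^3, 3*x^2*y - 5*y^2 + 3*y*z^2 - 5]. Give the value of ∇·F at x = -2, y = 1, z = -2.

∂F₁/∂x = 2*x
∂F₂/∂y = 12*x*y - 4*x
∂F₃/∂z = 6*y*z
∇·F = 12*x*y - 2*x + 6*y*z
At (-2, 1, -2): -32.

-32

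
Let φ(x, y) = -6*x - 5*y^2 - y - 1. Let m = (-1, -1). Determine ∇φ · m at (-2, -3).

∂φ/∂x = -6
∂φ/∂y = -10*y - 1
∇φ at (-2, -3) = (-6, 29)
∇φ · m = (-6)(-1) + (29)(-1) = -23

-23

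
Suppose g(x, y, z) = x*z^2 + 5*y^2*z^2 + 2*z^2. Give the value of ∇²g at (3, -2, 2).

90

∂²g/∂x² = 0
∂²g/∂y² = 10*z^2
∂²g/∂z² = 2*(x + 5*y^2 + 2)
∇²g = 2*x + 10*y^2 + 10*z^2 + 4
At (3, -2, 2): 90.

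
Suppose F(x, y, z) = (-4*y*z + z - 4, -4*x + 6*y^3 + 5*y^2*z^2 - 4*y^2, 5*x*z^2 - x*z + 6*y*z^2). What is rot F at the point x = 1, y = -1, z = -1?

(∇×F)₁ = ∂F₃/∂y − ∂F₂/∂z = -10*y^2*z + 6*z^2
(∇×F)₂ = ∂F₁/∂z − ∂F₃/∂x = -4*y - 5*z^2 + z + 1
(∇×F)₃ = ∂F₂/∂x − ∂F₁/∂y = 4*z - 4
∇×F = (-10*y^2*z + 6*z^2, -4*y - 5*z^2 + z + 1, 4*z - 4)
At (1, -1, -1): (16, -1, -8).

(16, -1, -8)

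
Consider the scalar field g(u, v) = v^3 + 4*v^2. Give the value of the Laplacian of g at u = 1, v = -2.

-4

∂²g/∂u² = 0
∂²g/∂v² = 2*(3*v + 4)
∇²g = 6*v + 8
At (1, -2): -4.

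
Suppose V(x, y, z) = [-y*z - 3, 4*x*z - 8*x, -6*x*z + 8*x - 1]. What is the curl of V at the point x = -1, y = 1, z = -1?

(∇×V)₁ = ∂V₃/∂y − ∂V₂/∂z = -4*x
(∇×V)₂ = ∂V₁/∂z − ∂V₃/∂x = -y + 6*z - 8
(∇×V)₃ = ∂V₂/∂x − ∂V₁/∂y = 5*z - 8
∇×V = (-4*x, -y + 6*z - 8, 5*z - 8)
At (-1, 1, -1): (4, -15, -13).

(4, -15, -13)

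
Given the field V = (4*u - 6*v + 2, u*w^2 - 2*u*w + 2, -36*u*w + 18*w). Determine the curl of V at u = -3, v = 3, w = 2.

(∇×V)₁ = ∂V₃/∂v − ∂V₂/∂w = -2*u*w + 2*u
(∇×V)₂ = ∂V₁/∂w − ∂V₃/∂u = 36*w
(∇×V)₃ = ∂V₂/∂u − ∂V₁/∂v = w^2 - 2*w + 6
∇×V = (-2*u*w + 2*u, 36*w, w^2 - 2*w + 6)
At (-3, 3, 2): (6, 72, 6).

(6, 72, 6)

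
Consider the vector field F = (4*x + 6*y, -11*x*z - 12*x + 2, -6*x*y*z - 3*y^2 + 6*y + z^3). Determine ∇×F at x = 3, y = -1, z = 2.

(∇×F)₁ = ∂F₃/∂y − ∂F₂/∂z = -6*x*z + 11*x - 6*y + 6
(∇×F)₂ = ∂F₁/∂z − ∂F₃/∂x = 6*y*z
(∇×F)₃ = ∂F₂/∂x − ∂F₁/∂y = -11*z - 18
∇×F = (-6*x*z + 11*x - 6*y + 6, 6*y*z, -11*z - 18)
At (3, -1, 2): (9, -12, -40).

(9, -12, -40)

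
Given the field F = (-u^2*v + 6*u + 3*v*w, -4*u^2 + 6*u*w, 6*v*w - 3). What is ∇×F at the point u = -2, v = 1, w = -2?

(0, 3, 14)

(∇×F)₁ = ∂F₃/∂v − ∂F₂/∂w = -6*u + 6*w
(∇×F)₂ = ∂F₁/∂w − ∂F₃/∂u = 3*v
(∇×F)₃ = ∂F₂/∂u − ∂F₁/∂v = u^2 - 8*u + 3*w
∇×F = (-6*u + 6*w, 3*v, u^2 - 8*u + 3*w)
At (-2, 1, -2): (0, 3, 14).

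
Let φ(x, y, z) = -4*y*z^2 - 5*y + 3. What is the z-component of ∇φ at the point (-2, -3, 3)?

72

(∇φ)_3 = ∂φ/∂z = -8*y*z
At (-2, -3, 3): 72.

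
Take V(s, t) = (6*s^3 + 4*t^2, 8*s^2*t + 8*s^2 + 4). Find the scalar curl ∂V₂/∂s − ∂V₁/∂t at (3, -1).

8

∂V₂/∂s = 16*s*t + 16*s
∂V₁/∂t = 8*t
Scalar curl = 16*s*t + 16*s - 8*t
At (3, -1): 8.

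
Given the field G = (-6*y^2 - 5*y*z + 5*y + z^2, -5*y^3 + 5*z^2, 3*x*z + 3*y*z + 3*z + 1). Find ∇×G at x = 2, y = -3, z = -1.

(7, 16, -46)

(∇×G)₁ = ∂G₃/∂y − ∂G₂/∂z = -7*z
(∇×G)₂ = ∂G₁/∂z − ∂G₃/∂x = -5*y - z
(∇×G)₃ = ∂G₂/∂x − ∂G₁/∂y = 12*y + 5*z - 5
∇×G = (-7*z, -5*y - z, 12*y + 5*z - 5)
At (2, -3, -1): (7, 16, -46).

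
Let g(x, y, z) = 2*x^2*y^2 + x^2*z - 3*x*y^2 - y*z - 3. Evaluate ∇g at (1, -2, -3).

(-2, 7, 3)

∂g/∂x = 4*x*y^2 + 2*x*z - 3*y^2
∂g/∂y = 4*x^2*y - 6*x*y - z
∂g/∂z = x^2 - y
∇g = (4*x*y^2 + 2*x*z - 3*y^2, 4*x^2*y - 6*x*y - z, x^2 - y)
At (1, -2, -3): (-2, 7, 3).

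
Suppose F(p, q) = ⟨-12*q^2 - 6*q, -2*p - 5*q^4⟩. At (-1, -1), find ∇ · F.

∂F₁/∂p = 0
∂F₂/∂q = -20*q^3
∇·F = -20*q^3
At (-1, -1): 20.

20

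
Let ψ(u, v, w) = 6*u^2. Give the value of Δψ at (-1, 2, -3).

12

∂²ψ/∂u² = 12
∂²ψ/∂v² = 0
∂²ψ/∂w² = 0
∇²ψ = 12
At (-1, 2, -3): 12.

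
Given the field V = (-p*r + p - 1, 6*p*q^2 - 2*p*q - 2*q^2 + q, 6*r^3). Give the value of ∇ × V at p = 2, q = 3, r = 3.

(∇×V)₁ = ∂V₃/∂q − ∂V₂/∂r = 0
(∇×V)₂ = ∂V₁/∂r − ∂V₃/∂p = -p
(∇×V)₃ = ∂V₂/∂p − ∂V₁/∂q = 6*q^2 - 2*q
∇×V = (0, -p, 6*q^2 - 2*q)
At (2, 3, 3): (0, -2, 48).

(0, -2, 48)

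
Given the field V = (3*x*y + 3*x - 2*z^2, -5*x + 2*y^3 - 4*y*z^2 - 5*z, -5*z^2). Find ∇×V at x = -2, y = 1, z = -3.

(∇×V)₁ = ∂V₃/∂y − ∂V₂/∂z = 8*y*z + 5
(∇×V)₂ = ∂V₁/∂z − ∂V₃/∂x = -4*z
(∇×V)₃ = ∂V₂/∂x − ∂V₁/∂y = -3*x - 5
∇×V = (8*y*z + 5, -4*z, -3*x - 5)
At (-2, 1, -3): (-19, 12, 1).

(-19, 12, 1)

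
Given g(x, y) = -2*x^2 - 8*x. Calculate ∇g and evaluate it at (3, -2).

(-20, 0)

∂g/∂x = -4*x - 8
∂g/∂y = 0
∇g = (-4*x - 8, 0)
At (3, -2): (-20, 0).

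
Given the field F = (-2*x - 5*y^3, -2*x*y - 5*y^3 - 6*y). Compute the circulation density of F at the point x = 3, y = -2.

∂F₂/∂x = -2*y
∂F₁/∂y = -15*y^2
Scalar curl = 15*y^2 - 2*y
At (3, -2): 64.

64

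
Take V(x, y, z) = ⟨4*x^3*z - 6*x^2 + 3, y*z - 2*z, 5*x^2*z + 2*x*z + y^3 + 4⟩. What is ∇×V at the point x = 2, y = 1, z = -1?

(∇×V)₁ = ∂V₃/∂y − ∂V₂/∂z = 3*y^2 - y + 2
(∇×V)₂ = ∂V₁/∂z − ∂V₃/∂x = 4*x^3 - 10*x*z - 2*z
(∇×V)₃ = ∂V₂/∂x − ∂V₁/∂y = 0
∇×V = (3*y^2 - y + 2, 4*x^3 - 10*x*z - 2*z, 0)
At (2, 1, -1): (4, 54, 0).

(4, 54, 0)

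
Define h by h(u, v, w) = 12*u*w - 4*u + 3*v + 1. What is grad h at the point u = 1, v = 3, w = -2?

∂h/∂u = 12*w - 4
∂h/∂v = 3
∂h/∂w = 12*u
∇h = (12*w - 4, 3, 12*u)
At (1, 3, -2): (-28, 3, 12).

(-28, 3, 12)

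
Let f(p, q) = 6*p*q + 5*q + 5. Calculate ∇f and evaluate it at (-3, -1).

(-6, -13)

∂f/∂p = 6*q
∂f/∂q = 6*p + 5
∇f = (6*q, 6*p + 5)
At (-3, -1): (-6, -13).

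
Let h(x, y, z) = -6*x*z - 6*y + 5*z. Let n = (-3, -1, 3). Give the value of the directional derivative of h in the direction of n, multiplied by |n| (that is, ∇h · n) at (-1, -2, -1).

21

∂h/∂x = -6*z
∂h/∂y = -6
∂h/∂z = -6*x + 5
∇h at (-1, -2, -1) = (6, -6, 11)
∇h · n = (6)(-3) + (-6)(-1) + (11)(3) = 21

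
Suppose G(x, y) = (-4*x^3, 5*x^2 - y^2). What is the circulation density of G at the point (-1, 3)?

-10

∂G₂/∂x = 10*x
∂G₁/∂y = 0
Scalar curl = 10*x
At (-1, 3): -10.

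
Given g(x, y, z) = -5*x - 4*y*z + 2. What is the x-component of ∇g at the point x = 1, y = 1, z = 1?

-5

(∇g)_1 = ∂g/∂x = -5
At (1, 1, 1): -5.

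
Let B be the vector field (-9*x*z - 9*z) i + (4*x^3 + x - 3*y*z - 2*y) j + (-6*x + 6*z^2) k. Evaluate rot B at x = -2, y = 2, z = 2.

(6, 15, 49)

(∇×B)₁ = ∂B₃/∂y − ∂B₂/∂z = 3*y
(∇×B)₂ = ∂B₁/∂z − ∂B₃/∂x = -9*x - 3
(∇×B)₃ = ∂B₂/∂x − ∂B₁/∂y = 12*x^2 + 1
∇×B = (3*y, -9*x - 3, 12*x^2 + 1)
At (-2, 2, 2): (6, 15, 49).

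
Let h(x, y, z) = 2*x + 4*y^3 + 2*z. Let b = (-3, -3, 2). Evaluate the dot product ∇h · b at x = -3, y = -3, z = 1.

∂h/∂x = 2
∂h/∂y = 12*y^2
∂h/∂z = 2
∇h at (-3, -3, 1) = (2, 108, 2)
∇h · b = (2)(-3) + (108)(-3) + (2)(2) = -326

-326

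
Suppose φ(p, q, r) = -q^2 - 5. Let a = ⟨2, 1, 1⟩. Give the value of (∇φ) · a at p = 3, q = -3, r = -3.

∂φ/∂p = 0
∂φ/∂q = -2*q
∂φ/∂r = 0
∇φ at (3, -3, -3) = (0, 6, 0)
∇φ · a = (0)(2) + (6)(1) + (0)(1) = 6

6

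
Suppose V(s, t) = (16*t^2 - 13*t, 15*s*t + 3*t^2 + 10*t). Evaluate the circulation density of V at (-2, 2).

∂V₂/∂s = 15*t
∂V₁/∂t = 32*t - 13
Scalar curl = -17*t + 13
At (-2, 2): -21.

-21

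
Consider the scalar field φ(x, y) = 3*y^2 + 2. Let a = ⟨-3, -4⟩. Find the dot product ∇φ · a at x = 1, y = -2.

48

∂φ/∂x = 0
∂φ/∂y = 6*y
∇φ at (1, -2) = (0, -12)
∇φ · a = (0)(-3) + (-12)(-4) = 48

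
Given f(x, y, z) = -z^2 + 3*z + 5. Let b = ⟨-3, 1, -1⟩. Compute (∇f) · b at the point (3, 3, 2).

1

∂f/∂x = 0
∂f/∂y = 0
∂f/∂z = -2*z + 3
∇f at (3, 3, 2) = (0, 0, -1)
∇f · b = (0)(-3) + (0)(1) + (-1)(-1) = 1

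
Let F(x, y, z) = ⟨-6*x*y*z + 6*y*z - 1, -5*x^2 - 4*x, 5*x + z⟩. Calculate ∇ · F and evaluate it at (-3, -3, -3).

-53

∂F₁/∂x = -6*y*z
∂F₂/∂y = 0
∂F₃/∂z = 1
∇·F = -6*y*z + 1
At (-3, -3, -3): -53.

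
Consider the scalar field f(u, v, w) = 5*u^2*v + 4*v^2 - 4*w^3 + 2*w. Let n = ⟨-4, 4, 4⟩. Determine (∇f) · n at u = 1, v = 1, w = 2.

-172

∂f/∂u = 10*u*v
∂f/∂v = 5*u^2 + 8*v
∂f/∂w = -12*w^2 + 2
∇f at (1, 1, 2) = (10, 13, -46)
∇f · n = (10)(-4) + (13)(4) + (-46)(4) = -172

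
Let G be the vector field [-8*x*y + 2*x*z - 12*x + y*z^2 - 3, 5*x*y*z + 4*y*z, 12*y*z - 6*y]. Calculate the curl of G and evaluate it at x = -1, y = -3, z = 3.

(27, -20, -62)

(∇×G)₁ = ∂G₃/∂y − ∂G₂/∂z = -5*x*y - 4*y + 12*z - 6
(∇×G)₂ = ∂G₁/∂z − ∂G₃/∂x = 2*x + 2*y*z
(∇×G)₃ = ∂G₂/∂x − ∂G₁/∂y = 8*x + 5*y*z - z^2
∇×G = (-5*x*y - 4*y + 12*z - 6, 2*x + 2*y*z, 8*x + 5*y*z - z^2)
At (-1, -3, 3): (27, -20, -62).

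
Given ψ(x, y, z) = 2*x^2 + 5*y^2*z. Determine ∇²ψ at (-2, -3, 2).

∂²ψ/∂x² = 4
∂²ψ/∂y² = 10*z
∂²ψ/∂z² = 0
∇²ψ = 10*z + 4
At (-2, -3, 2): 24.

24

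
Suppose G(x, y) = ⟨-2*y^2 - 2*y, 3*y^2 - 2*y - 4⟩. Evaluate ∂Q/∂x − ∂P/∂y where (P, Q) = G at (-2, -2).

-6

∂G₂/∂x = 0
∂G₁/∂y = -4*y - 2
Scalar curl = 4*y + 2
At (-2, -2): -6.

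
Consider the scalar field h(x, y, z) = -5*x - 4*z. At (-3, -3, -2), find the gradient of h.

(-5, 0, -4)

∂h/∂x = -5
∂h/∂y = 0
∂h/∂z = -4
∇h = (-5, 0, -4)
At (-3, -3, -2): (-5, 0, -4).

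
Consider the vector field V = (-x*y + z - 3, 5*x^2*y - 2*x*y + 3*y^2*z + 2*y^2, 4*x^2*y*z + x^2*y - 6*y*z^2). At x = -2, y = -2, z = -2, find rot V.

(∇×V)₁ = ∂V₃/∂y − ∂V₂/∂z = 4*x^2*z + x^2 - 3*y^2 - 6*z^2
(∇×V)₂ = ∂V₁/∂z − ∂V₃/∂x = -8*x*y*z - 2*x*y + 1
(∇×V)₃ = ∂V₂/∂x − ∂V₁/∂y = 10*x*y + x - 2*y
∇×V = (4*x^2*z + x^2 - 3*y^2 - 6*z^2, -8*x*y*z - 2*x*y + 1, 10*x*y + x - 2*y)
At (-2, -2, -2): (-64, 57, 42).

(-64, 57, 42)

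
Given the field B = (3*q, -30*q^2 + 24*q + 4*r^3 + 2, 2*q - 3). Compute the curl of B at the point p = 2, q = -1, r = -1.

(∇×B)₁ = ∂B₃/∂q − ∂B₂/∂r = -12*r^2 + 2
(∇×B)₂ = ∂B₁/∂r − ∂B₃/∂p = 0
(∇×B)₃ = ∂B₂/∂p − ∂B₁/∂q = -3
∇×B = (-12*r^2 + 2, 0, -3)
At (2, -1, -1): (-10, 0, -3).

(-10, 0, -3)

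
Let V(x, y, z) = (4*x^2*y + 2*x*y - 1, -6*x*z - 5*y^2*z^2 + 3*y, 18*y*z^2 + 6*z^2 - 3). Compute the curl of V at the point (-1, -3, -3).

(-114, 0, 16)

(∇×V)₁ = ∂V₃/∂y − ∂V₂/∂z = 6*x + 10*y^2*z + 18*z^2
(∇×V)₂ = ∂V₁/∂z − ∂V₃/∂x = 0
(∇×V)₃ = ∂V₂/∂x − ∂V₁/∂y = -4*x^2 - 2*x - 6*z
∇×V = (6*x + 10*y^2*z + 18*z^2, 0, -4*x^2 - 2*x - 6*z)
At (-1, -3, -3): (-114, 0, 16).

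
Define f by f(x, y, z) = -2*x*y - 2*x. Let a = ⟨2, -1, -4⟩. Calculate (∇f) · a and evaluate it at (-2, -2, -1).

∂f/∂x = -2*y - 2
∂f/∂y = -2*x
∂f/∂z = 0
∇f at (-2, -2, -1) = (2, 4, 0)
∇f · a = (2)(2) + (4)(-1) + (0)(-4) = 0

0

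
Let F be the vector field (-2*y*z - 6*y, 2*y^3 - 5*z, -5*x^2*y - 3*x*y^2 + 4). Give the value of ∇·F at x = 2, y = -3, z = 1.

∂F₁/∂x = 0
∂F₂/∂y = 6*y^2
∂F₃/∂z = 0
∇·F = 6*y^2
At (2, -3, 1): 54.

54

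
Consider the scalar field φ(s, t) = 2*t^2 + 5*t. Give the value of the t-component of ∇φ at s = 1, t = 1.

(∇φ)_2 = ∂φ/∂t = 4*t + 5
At (1, 1): 9.

9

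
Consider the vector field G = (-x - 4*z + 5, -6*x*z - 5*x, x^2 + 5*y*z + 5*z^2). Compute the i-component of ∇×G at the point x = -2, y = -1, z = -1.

-17

(∇×G)_1 = ∂G₃/∂y − ∂G₂/∂z
= 5*z − (-6*x)
= 6*x + 5*z
At (-2, -1, -1): -17.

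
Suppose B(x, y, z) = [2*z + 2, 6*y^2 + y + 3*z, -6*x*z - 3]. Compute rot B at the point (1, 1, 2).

(∇×B)₁ = ∂B₃/∂y − ∂B₂/∂z = -3
(∇×B)₂ = ∂B₁/∂z − ∂B₃/∂x = 6*z + 2
(∇×B)₃ = ∂B₂/∂x − ∂B₁/∂y = 0
∇×B = (-3, 6*z + 2, 0)
At (1, 1, 2): (-3, 14, 0).

(-3, 14, 0)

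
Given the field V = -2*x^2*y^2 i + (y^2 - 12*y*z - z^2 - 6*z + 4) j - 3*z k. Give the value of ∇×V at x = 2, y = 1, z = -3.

(12, 0, 16)

(∇×V)₁ = ∂V₃/∂y − ∂V₂/∂z = 12*y + 2*z + 6
(∇×V)₂ = ∂V₁/∂z − ∂V₃/∂x = 0
(∇×V)₃ = ∂V₂/∂x − ∂V₁/∂y = 4*x^2*y
∇×V = (12*y + 2*z + 6, 0, 4*x^2*y)
At (2, 1, -3): (12, 0, 16).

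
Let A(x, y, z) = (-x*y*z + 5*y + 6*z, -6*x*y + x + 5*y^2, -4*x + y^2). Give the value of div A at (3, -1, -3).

-31

∂A₁/∂x = -y*z
∂A₂/∂y = -6*x + 10*y
∂A₃/∂z = 0
∇·A = -6*x - y*z + 10*y
At (3, -1, -3): -31.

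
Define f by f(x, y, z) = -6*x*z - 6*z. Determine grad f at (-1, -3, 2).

∂f/∂x = -6*z
∂f/∂y = 0
∂f/∂z = -6*x - 6
∇f = (-6*z, 0, -6*x - 6)
At (-1, -3, 2): (-12, 0, 0).

(-12, 0, 0)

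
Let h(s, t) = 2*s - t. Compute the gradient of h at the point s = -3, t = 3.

∂h/∂s = 2
∂h/∂t = -1
∇h = (2, -1)
At (-3, 3): (2, -1).

(2, -1)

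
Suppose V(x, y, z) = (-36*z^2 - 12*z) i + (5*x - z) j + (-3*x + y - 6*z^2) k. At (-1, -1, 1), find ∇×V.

(∇×V)₁ = ∂V₃/∂y − ∂V₂/∂z = 2
(∇×V)₂ = ∂V₁/∂z − ∂V₃/∂x = -72*z - 9
(∇×V)₃ = ∂V₂/∂x − ∂V₁/∂y = 5
∇×V = (2, -72*z - 9, 5)
At (-1, -1, 1): (2, -81, 5).

(2, -81, 5)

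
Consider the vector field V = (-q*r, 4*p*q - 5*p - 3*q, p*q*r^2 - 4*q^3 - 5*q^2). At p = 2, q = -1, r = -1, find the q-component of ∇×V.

2

(∇×V)_2 = ∂V₁/∂r − ∂V₃/∂p
= -q − (q*r^2)
= -q*r^2 - q
At (2, -1, -1): 2.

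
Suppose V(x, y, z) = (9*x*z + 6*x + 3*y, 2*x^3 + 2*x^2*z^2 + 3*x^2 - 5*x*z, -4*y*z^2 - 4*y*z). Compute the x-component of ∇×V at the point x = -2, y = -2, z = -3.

14

(∇×V)_1 = ∂V₃/∂y − ∂V₂/∂z
= -4*z^2 - 4*z − (4*x^2*z - 5*x)
= -4*x^2*z + 5*x - 4*z^2 - 4*z
At (-2, -2, -3): 14.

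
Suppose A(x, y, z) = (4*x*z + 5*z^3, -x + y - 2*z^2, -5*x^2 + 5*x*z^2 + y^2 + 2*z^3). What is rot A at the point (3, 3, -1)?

(2, 52, -1)

(∇×A)₁ = ∂A₃/∂y − ∂A₂/∂z = 2*y + 4*z
(∇×A)₂ = ∂A₁/∂z − ∂A₃/∂x = 14*x + 10*z^2
(∇×A)₃ = ∂A₂/∂x − ∂A₁/∂y = -1
∇×A = (2*y + 4*z, 14*x + 10*z^2, -1)
At (3, 3, -1): (2, 52, -1).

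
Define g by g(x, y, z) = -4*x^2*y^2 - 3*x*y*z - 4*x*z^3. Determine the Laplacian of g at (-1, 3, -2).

-128

∂²g/∂x² = -8*y^2
∂²g/∂y² = -8*x^2
∂²g/∂z² = -24*x*z
∇²g = -8*x^2 - 24*x*z - 8*y^2
At (-1, 3, -2): -128.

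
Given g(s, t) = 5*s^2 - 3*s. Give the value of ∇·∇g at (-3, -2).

∂²g/∂s² = 10
∂²g/∂t² = 0
∇²g = 10
At (-3, -2): 10.

10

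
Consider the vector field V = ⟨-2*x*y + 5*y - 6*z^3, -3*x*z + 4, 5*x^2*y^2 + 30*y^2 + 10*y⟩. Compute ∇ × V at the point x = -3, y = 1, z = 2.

(∇×V)₁ = ∂V₃/∂y − ∂V₂/∂z = 10*x^2*y + 3*x + 60*y + 10
(∇×V)₂ = ∂V₁/∂z − ∂V₃/∂x = -10*x*y^2 - 18*z^2
(∇×V)₃ = ∂V₂/∂x − ∂V₁/∂y = 2*x - 3*z - 5
∇×V = (10*x^2*y + 3*x + 60*y + 10, -10*x*y^2 - 18*z^2, 2*x - 3*z - 5)
At (-3, 1, 2): (151, -42, -17).

(151, -42, -17)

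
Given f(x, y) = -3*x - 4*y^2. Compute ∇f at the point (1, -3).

(-3, 24)

∂f/∂x = -3
∂f/∂y = -8*y
∇f = (-3, -8*y)
At (1, -3): (-3, 24).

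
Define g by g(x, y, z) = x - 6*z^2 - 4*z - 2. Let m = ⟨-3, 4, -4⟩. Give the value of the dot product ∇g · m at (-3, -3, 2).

109

∂g/∂x = 1
∂g/∂y = 0
∂g/∂z = -12*z - 4
∇g at (-3, -3, 2) = (1, 0, -28)
∇g · m = (1)(-3) + (0)(4) + (-28)(-4) = 109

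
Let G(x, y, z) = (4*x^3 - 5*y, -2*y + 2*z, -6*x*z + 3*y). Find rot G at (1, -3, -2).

(∇×G)₁ = ∂G₃/∂y − ∂G₂/∂z = 1
(∇×G)₂ = ∂G₁/∂z − ∂G₃/∂x = 6*z
(∇×G)₃ = ∂G₂/∂x − ∂G₁/∂y = 5
∇×G = (1, 6*z, 5)
At (1, -3, -2): (1, -12, 5).

(1, -12, 5)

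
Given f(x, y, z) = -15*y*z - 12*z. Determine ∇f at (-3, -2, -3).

(0, 45, 18)

∂f/∂x = 0
∂f/∂y = -15*z
∂f/∂z = -15*y - 12
∇f = (0, -15*z, -15*y - 12)
At (-3, -2, -3): (0, 45, 18).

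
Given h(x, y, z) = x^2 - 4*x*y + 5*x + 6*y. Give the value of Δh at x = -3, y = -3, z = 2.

∂²h/∂x² = 2
∂²h/∂y² = 0
∂²h/∂z² = 0
∇²h = 2
At (-3, -3, 2): 2.

2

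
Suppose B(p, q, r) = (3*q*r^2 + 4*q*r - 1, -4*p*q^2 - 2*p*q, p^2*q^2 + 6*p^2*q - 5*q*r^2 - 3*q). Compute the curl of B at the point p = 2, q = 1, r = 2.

(∇×B)₁ = ∂B₃/∂q − ∂B₂/∂r = 2*p^2*q + 6*p^2 - 5*r^2 - 3
(∇×B)₂ = ∂B₁/∂r − ∂B₃/∂p = -2*p*q^2 - 12*p*q + 6*q*r + 4*q
(∇×B)₃ = ∂B₂/∂p − ∂B₁/∂q = -4*q^2 - 2*q - 3*r^2 - 4*r
∇×B = (2*p^2*q + 6*p^2 - 5*r^2 - 3, -2*p*q^2 - 12*p*q + 6*q*r + 4*q, -4*q^2 - 2*q - 3*r^2 - 4*r)
At (2, 1, 2): (9, -12, -26).

(9, -12, -26)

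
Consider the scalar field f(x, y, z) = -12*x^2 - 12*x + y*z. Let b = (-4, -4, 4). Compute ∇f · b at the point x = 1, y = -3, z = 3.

∂f/∂x = -24*x - 12
∂f/∂y = z
∂f/∂z = y
∇f at (1, -3, 3) = (-36, 3, -3)
∇f · b = (-36)(-4) + (3)(-4) + (-3)(4) = 120

120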